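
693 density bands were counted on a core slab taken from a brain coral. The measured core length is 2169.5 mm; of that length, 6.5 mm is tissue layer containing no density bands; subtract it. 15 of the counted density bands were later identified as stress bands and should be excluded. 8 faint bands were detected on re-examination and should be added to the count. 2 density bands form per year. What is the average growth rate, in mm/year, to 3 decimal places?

Adjusted count: 693 − 15 + 8 = 686 density bands.
Dividing by 2 density bands per year: 686 / 2 = 343 years.
Removing the 6.5 mm offcut leaves 2169.5 − 6.5 = 2163.0 mm.
2163.0 mm over 343 years gives 2163.0 / 343 ≈ 6.306 mm/year.

6.306 mm/year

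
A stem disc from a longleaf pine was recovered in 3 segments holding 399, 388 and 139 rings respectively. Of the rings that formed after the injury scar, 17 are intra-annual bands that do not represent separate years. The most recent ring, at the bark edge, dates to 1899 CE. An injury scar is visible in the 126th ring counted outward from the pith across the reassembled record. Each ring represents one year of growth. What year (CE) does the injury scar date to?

Total rings = 399 + 388 + 139 = 926.
926 − 126 = 800 rings lie beyond the injury scar toward the bark edge.
800 − 17 false = 783 true rings after the injury scar.
The ring at the bark edge is 1899 CE, so the injury scar dates to 1899 − 783 = 1116 CE.

1116 CE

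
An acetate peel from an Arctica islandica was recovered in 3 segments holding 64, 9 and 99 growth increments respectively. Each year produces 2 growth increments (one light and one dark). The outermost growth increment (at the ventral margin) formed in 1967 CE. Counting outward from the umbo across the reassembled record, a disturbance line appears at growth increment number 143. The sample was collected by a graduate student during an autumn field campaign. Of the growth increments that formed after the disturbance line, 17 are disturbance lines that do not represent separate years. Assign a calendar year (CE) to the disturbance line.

Total growth increments = 64 + 9 + 99 = 172.
The disturbance line sits at growth increment 143 from the umbo, so 172 − 143 = 29 growth increments formed after it.
Excluding 17 false growth increments: 29 − 17 = 12.
With 2 growth increments per year, 12 / 2 = 6 years.
1967 − 6 = 1961 CE.

1961 CE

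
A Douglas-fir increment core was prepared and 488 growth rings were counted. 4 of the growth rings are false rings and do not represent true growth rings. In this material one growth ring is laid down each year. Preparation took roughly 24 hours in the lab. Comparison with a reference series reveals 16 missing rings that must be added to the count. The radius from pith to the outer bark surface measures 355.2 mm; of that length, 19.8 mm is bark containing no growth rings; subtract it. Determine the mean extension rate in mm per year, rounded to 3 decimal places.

Correcting the raw count gives 488 − 4 + 16 = 500 true growth rings.
The growth record spans 355.2 − 19.8 = 335.4 mm.
335.4 mm over 500 years gives 335.4 / 500 ≈ 0.671 mm per year.

0.671 mm per year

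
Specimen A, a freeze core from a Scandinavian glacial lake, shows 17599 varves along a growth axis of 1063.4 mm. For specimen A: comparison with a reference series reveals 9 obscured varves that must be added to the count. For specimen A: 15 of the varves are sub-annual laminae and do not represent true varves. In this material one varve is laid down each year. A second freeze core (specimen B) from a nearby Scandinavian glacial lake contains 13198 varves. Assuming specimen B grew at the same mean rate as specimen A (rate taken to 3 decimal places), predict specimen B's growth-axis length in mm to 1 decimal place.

Specimen A: adjusted count: 17599 − 15 + 9 = 17593 varves.
A: Extension rate ≈ 1063.4 / 17593 = 0.060 mm/yr.
Length of B = 0.060 × 13198 = 791.9 mm.

791.9 mm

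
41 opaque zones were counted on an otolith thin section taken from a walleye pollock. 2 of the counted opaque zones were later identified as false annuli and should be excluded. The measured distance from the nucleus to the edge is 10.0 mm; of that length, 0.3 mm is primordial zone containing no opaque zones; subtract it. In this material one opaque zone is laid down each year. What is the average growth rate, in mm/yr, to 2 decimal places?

After corrections the count is 41 − 2 = 39 opaque zones.
The growth record spans 10.0 − 0.3 = 9.7 mm.
9.7 mm over 39 years gives 9.7 / 39 ≈ 0.25 mm/yr.

0.25 mm/yr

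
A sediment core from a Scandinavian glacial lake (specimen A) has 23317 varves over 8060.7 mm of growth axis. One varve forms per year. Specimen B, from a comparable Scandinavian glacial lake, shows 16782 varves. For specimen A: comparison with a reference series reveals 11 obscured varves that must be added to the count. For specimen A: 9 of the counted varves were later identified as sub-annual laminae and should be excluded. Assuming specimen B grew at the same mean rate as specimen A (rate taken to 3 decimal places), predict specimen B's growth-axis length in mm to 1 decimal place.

Specimen A: true varve count = 23317 − 9 + 11 = 23319.
A: Extension rate ≈ 8060.7 / 23319 = 0.346 mm per year.
B's length ≈ 0.346 × 16782 = 5806.6 mm.

5806.6 mm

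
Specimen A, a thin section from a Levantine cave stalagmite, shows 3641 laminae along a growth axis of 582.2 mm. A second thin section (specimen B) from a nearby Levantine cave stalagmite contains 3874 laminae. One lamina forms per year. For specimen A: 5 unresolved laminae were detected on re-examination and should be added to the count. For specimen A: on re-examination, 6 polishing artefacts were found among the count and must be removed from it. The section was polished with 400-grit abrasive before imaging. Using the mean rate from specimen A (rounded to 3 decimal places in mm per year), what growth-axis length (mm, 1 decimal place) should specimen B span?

619.8 mm

Specimen A: true lamina count = 3641 − 6 + 5 = 3640.
A: Mean rate = 582.2 mm / 3640 years ≈ 0.160 mm per year.
B's length ≈ 0.160 × 3874 = 619.8 mm.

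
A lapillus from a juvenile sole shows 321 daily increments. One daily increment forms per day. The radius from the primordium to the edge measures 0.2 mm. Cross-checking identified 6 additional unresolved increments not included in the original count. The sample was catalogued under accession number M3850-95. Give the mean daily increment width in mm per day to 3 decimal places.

Adjusted count: 321 + 6 = 327 daily increments.
Mean rate = 0.2 mm / 327 days ≈ 0.001 mm per day.

0.001 mm per day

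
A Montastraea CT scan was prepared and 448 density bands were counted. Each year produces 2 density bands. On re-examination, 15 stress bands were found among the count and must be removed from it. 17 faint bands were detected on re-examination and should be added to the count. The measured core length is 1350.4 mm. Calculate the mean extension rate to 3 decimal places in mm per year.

Adjusted count: 448 − 15 + 17 = 450 density bands.
450 density bands at 2 per year is 450 / 2 = 225 years.
Mean rate = 1350.4 mm / 225 years ≈ 6.002 mm per year.

6.002 mm per year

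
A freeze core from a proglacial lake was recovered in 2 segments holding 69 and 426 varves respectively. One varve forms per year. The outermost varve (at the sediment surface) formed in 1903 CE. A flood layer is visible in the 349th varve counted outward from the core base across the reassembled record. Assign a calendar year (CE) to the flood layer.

1757 CE

Total varves = 69 + 426 = 495.
495 − 349 = 146 varves lie beyond the flood layer toward the sediment surface.
1903 − 146 = 1757 CE.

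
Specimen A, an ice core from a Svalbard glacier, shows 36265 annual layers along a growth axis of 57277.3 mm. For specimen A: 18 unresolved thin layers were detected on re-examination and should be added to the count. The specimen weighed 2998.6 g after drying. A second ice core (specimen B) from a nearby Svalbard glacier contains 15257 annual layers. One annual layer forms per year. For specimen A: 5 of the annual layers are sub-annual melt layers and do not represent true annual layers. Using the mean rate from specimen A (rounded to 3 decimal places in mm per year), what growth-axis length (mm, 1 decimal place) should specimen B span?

Specimen A: adjusted count: 36265 − 5 + 18 = 36278 annual layers.
A: Mean rate = 57277.3 mm / 36278 years ≈ 1.579 mm per year.
Length of B = 1.579 × 15257 = 24090.8 mm.

24090.8 mm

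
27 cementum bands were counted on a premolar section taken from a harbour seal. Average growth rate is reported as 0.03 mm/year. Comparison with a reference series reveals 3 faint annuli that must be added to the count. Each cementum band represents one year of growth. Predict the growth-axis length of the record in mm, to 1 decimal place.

0.9 mm

True cementum band count = 27 + 3 = 30.
Predicted length = 0.03 mm/year × 30 years = 0.9 mm.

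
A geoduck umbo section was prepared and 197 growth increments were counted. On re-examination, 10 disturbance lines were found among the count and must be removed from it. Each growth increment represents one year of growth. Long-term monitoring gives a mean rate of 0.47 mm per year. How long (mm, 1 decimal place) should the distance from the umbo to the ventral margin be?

87.9 mm

Correcting the raw count gives 197 − 10 = 187 true growth increments.
187 years at 0.47 mm/year gives 0.47 × 187 = 87.9 mm.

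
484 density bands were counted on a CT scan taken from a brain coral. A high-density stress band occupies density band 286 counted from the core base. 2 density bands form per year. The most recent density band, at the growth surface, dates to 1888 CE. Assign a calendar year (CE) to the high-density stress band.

484 − 286 = 198 density bands lie beyond the high-density stress band toward the growth surface.
Dividing by 2 density bands per year: 198 / 2 = 99 years.
Counting back 99 years from 1888 CE places the high-density stress band in 1888 − 99 = 1789 CE.

1789 CE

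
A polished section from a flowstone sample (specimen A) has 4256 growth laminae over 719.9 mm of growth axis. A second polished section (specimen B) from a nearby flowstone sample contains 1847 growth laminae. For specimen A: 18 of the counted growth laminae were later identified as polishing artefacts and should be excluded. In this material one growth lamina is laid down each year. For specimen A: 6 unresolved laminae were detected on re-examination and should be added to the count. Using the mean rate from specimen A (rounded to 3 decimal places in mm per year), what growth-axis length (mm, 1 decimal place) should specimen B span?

314.0 mm

Specimen A: adjusted count: 4256 − 18 + 6 = 4244 growth laminae.
A: Mean rate = 719.9 mm / 4244 years ≈ 0.170 mm per year.
Length of B = 0.170 × 1847 = 314.0 mm.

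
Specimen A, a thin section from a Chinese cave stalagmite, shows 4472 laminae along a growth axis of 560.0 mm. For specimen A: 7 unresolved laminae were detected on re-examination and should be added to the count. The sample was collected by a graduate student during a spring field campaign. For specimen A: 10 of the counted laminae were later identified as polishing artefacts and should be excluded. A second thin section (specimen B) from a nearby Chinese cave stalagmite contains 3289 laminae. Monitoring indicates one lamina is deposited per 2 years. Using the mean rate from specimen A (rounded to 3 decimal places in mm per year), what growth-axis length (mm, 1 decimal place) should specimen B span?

414.4 mm

Specimen A: adjusted count: 4472 − 10 + 7 = 4469 laminae.
Specimen A: multiplying by 2 years per lamina: 4469 × 2 = 8938 years.
A: Extension rate ≈ 560.0 / 8938 = 0.063 mm per year.
Specimen B: 3289 laminae at 2 years each span 3289 × 2 = 6578 years. B's length ≈ 0.063 × 6578 = 414.4 mm.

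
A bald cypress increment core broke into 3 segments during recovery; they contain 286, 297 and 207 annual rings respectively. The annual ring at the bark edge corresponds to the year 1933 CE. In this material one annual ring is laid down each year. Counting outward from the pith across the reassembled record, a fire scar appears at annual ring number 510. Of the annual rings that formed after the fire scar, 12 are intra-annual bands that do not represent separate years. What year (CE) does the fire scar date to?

Total annual rings = 286 + 297 + 207 = 790.
790 − 510 = 280 annual rings lie beyond the fire scar toward the bark edge.
Excluding 12 false annual rings: 280 − 12 = 268.
The annual ring at the bark edge is 1933 CE, so the fire scar dates to 1933 − 268 = 1665 CE.

1665 CE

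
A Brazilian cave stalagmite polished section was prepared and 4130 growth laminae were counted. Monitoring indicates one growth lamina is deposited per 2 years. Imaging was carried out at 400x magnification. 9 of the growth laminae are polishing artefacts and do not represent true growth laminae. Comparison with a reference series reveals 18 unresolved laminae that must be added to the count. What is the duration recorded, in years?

8278 years

After corrections the count is 4130 − 9 + 18 = 4139 growth laminae.
Multiplying by 2 years per growth lamina: 4139 × 2 = 8278 years.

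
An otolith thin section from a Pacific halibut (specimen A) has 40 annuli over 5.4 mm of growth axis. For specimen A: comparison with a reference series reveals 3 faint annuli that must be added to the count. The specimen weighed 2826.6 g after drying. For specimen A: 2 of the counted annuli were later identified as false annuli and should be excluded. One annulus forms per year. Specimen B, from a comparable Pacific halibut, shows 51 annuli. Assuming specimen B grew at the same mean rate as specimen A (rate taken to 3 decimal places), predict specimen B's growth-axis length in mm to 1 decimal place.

Specimen A: adjusted count: 40 − 2 + 3 = 41 annuli.
A: 5.4 mm over 41 years gives 5.4 / 41 ≈ 0.132 mm per year.
B's length ≈ 0.132 × 51 = 6.7 mm.

6.7 mm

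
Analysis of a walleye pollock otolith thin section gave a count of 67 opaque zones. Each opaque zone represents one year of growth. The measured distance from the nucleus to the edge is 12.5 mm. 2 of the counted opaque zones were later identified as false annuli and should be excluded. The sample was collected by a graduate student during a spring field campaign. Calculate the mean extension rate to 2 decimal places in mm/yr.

0.19 mm/yr

After corrections the count is 67 − 2 = 65 opaque zones.
Mean rate = 12.5 mm / 65 years ≈ 0.19 mm/yr.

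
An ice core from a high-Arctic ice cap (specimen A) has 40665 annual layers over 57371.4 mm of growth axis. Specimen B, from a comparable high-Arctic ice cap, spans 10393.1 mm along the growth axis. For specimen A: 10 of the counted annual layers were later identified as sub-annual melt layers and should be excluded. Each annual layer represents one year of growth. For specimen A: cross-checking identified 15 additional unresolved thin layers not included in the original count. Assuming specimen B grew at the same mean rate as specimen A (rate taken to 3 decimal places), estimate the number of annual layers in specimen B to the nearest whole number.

7366 annual layers

Specimen A: after corrections the count is 40665 − 10 + 15 = 40670 annual layers.
A: Extension rate ≈ 57371.4 / 40670 = 1.411 mm per year.
For B, 10393.1 / 1.411 = 7365.77 years ≈ 7366 annual layers.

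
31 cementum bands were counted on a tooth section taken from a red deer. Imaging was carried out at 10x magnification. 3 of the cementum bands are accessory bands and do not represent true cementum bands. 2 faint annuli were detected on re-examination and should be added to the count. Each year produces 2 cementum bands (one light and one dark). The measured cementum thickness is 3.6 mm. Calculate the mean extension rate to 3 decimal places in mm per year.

0.240 mm per year

Adjusted count: 31 − 3 + 2 = 30 cementum bands.
30 cementum bands at 2 per year is 30 / 2 = 15 years.
Extension rate ≈ 3.6 / 15 = 0.240 mm per year.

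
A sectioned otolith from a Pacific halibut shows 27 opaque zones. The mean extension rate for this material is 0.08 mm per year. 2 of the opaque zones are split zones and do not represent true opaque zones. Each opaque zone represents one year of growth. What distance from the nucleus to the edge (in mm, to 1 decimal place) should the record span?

2.0 mm

True opaque zone count = 27 − 2 = 25.
Predicted length = 0.08 mm/year × 25 years = 2.0 mm.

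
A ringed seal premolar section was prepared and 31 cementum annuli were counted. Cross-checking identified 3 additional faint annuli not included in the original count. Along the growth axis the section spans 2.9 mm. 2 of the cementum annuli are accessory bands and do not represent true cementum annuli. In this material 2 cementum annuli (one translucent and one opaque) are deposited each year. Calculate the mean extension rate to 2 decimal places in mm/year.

0.18 mm/year

True cementum annulus count = 31 − 2 + 3 = 32.
Dividing by 2 cementum annuli per year: 32 / 2 = 16 years.
Extension rate ≈ 2.9 / 16 = 0.18 mm/year.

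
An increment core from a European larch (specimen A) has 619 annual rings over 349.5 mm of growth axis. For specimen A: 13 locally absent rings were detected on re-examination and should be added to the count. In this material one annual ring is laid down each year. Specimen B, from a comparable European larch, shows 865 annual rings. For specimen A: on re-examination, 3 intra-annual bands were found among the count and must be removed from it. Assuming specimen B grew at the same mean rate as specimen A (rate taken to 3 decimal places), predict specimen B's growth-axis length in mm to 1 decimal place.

480.9 mm

Specimen A: true annual ring count = 619 − 3 + 13 = 629.
A: 349.5 mm over 629 years gives 349.5 / 629 ≈ 0.556 mm/yr.
Length of B = 0.556 × 865 = 480.9 mm.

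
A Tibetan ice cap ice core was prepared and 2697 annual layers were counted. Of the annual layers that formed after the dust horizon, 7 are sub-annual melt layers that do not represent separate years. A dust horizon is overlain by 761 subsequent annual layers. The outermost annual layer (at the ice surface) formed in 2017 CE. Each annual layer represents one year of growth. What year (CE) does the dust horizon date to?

761 annual layers post-date the dust horizon.
761 − 7 false = 754 true annual layers after the dust horizon.
The annual layer at the ice surface is 2017 CE, so the dust horizon dates to 2017 − 754 = 1263 CE.

1263 CE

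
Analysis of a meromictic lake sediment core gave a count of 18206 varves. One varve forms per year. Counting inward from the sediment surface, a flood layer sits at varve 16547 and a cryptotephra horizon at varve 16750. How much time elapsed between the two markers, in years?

16750 − 16547 = 203 varves lie between the two events.
At one varve per year, 203 years elapsed between them.

203 years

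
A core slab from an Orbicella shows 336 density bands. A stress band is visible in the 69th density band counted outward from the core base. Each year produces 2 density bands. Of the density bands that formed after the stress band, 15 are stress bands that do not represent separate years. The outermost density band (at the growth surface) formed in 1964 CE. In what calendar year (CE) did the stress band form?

1838 CE

Between density band 69 and the growth surface there are 336 − 69 = 267 density bands.
267 − 15 false = 252 true density bands after the stress band.
With 2 density bands per year, 252 / 2 = 126 years.
The density band at the growth surface is 1964 CE, so the stress band dates to 1964 − 126 = 1838 CE.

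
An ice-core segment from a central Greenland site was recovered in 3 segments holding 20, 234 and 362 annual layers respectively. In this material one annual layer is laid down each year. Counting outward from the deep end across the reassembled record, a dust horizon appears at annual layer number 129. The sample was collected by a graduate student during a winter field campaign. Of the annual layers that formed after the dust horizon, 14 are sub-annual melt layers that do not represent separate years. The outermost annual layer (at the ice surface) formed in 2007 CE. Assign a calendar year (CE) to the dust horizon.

1534 CE

Total annual layers = 20 + 234 + 362 = 616.
Between annual layer 129 and the ice surface there are 616 − 129 = 487 annual layers.
487 − 14 false = 473 true annual layers after the dust horizon.
2007 − 473 = 1534 CE.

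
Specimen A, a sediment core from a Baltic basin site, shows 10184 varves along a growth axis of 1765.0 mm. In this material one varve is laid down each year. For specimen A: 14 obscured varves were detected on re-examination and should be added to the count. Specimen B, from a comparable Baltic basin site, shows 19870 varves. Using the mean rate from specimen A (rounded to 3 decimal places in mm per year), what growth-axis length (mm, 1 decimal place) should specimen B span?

3437.5 mm

Specimen A: correcting the raw count gives 10184 + 14 = 10198 true varves.
A: Mean rate = 1765.0 mm / 10198 years ≈ 0.173 mm/year.
B's length ≈ 0.173 × 19870 = 3437.5 mm.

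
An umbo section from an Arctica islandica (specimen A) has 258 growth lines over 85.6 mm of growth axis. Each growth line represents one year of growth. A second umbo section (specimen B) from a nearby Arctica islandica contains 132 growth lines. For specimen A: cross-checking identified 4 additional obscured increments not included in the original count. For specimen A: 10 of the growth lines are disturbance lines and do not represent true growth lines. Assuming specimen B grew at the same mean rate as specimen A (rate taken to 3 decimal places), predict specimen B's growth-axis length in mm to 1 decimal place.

Specimen A: after corrections the count is 258 − 10 + 4 = 252 growth lines.
A: Mean rate = 85.6 mm / 252 years ≈ 0.340 mm/yr.
B's length ≈ 0.340 × 132 = 44.9 mm.

44.9 mm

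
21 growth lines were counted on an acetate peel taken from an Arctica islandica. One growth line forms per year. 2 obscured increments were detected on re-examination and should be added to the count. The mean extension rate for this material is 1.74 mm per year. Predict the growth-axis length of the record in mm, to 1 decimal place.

40.0 mm

Correcting the raw count gives 21 + 2 = 23 true growth lines.
Predicted length = 1.74 mm/year × 23 years = 40.0 mm.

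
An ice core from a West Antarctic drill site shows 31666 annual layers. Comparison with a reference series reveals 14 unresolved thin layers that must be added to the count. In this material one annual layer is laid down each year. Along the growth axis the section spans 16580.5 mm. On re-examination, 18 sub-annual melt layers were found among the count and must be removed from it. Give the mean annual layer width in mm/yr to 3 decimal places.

0.524 mm/yr

After corrections the count is 31666 − 18 + 14 = 31662 annual layers.
Mean rate = 16580.5 mm / 31662 years ≈ 0.524 mm/yr.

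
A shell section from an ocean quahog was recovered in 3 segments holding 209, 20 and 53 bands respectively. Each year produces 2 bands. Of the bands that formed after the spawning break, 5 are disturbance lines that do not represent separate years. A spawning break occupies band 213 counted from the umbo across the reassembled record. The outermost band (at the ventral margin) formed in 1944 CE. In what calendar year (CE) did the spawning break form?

Total bands = 209 + 20 + 53 = 282.
The spawning break sits at band 213 from the umbo, so 282 − 213 = 69 bands formed after it.
Excluding 5 false bands: 69 − 5 = 64.
Dividing by 2 bands per year: 64 / 2 = 32 years.
Counting back 32 years from 1944 CE places the spawning break in 1944 − 32 = 1912 CE.

1912 CE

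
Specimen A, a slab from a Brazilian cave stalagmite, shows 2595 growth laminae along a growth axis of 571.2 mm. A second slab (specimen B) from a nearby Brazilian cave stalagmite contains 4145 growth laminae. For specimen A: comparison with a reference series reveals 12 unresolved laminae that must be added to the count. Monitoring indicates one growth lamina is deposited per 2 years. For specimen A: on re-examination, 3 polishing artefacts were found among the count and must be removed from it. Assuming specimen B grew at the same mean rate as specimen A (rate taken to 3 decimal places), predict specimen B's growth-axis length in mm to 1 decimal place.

Specimen A: correcting the raw count gives 2595 − 3 + 12 = 2604 true growth laminae.
Specimen A: at 2 years per growth lamina, 2604 × 2 = 5208 years.
A: Extension rate ≈ 571.2 / 5208 = 0.110 mm/year.
Specimen B: at 2 years per growth lamina, 4145 × 2 = 8290 years. For B, 0.110 mm/year × 8290 years = 911.9 mm.

911.9 mm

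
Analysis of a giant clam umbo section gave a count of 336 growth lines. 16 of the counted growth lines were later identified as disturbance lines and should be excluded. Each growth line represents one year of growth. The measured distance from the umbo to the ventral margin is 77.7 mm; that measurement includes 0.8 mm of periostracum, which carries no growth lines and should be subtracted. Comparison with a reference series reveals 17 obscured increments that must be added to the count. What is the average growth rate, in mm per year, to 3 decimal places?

0.228 mm per year

After corrections the count is 336 − 16 + 17 = 337 growth lines.
The growth record spans 77.7 − 0.8 = 76.9 mm.
76.9 mm over 337 years gives 76.9 / 337 ≈ 0.228 mm per year.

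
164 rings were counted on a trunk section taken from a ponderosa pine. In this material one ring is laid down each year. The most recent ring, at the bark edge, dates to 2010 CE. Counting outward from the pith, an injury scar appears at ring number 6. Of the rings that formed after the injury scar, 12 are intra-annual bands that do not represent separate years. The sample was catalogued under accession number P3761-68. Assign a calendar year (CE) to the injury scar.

1864 CE

Between ring 6 and the bark edge there are 164 − 6 = 158 rings.
Excluding 12 false rings: 158 − 12 = 146.
2010 − 146 = 1864 CE.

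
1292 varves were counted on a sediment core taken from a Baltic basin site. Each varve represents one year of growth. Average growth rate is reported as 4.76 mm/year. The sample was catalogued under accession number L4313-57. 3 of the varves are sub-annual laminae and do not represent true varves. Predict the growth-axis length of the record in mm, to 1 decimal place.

6135.6 mm

Adjusted count: 1292 − 3 = 1289 varves.
Length ≈ 4.76 × 1289 = 6135.6 mm.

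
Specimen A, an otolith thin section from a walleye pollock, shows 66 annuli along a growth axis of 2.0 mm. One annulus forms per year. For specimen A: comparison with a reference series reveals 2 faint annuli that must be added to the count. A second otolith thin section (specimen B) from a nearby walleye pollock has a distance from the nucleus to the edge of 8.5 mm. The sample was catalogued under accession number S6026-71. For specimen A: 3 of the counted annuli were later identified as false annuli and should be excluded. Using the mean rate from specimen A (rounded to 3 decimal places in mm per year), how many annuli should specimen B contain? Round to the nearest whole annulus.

274 annuli

Specimen A: adjusted count: 66 − 3 + 2 = 65 annuli.
A: 2.0 mm over 65 years gives 2.0 / 65 ≈ 0.031 mm per year.
B spans 8.5 / 0.031 = 274.19 years ≈ 274 annuli.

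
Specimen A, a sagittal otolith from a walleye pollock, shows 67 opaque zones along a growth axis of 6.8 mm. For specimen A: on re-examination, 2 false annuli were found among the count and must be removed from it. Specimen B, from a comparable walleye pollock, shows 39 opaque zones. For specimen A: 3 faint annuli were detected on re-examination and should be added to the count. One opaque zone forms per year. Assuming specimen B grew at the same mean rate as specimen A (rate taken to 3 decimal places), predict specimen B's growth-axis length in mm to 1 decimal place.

Specimen A: after corrections the count is 67 − 2 + 3 = 68 opaque zones.
A: Mean rate = 6.8 mm / 68 years ≈ 0.100 mm/year.
Length of B = 0.100 × 39 = 3.9 mm.

3.9 mm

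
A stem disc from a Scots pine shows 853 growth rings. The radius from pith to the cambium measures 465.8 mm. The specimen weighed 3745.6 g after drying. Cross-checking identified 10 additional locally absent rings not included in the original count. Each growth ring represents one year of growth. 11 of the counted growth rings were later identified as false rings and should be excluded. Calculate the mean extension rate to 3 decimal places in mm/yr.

0.547 mm/yr

After corrections the count is 853 − 11 + 10 = 852 growth rings.
Mean rate = 465.8 mm / 852 years ≈ 0.547 mm/yr.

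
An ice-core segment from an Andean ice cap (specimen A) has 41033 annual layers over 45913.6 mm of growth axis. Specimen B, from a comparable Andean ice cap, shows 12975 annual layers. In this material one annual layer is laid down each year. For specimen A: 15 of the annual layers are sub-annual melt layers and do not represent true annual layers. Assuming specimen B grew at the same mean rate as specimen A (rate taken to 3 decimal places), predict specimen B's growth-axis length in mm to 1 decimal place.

Specimen A: adjusted count: 41033 − 15 = 41018 annual layers.
A: 45913.6 mm over 41018 years gives 45913.6 / 41018 ≈ 1.119 mm/yr.
B's length ≈ 1.119 × 12975 = 14519.0 mm.

14519.0 mm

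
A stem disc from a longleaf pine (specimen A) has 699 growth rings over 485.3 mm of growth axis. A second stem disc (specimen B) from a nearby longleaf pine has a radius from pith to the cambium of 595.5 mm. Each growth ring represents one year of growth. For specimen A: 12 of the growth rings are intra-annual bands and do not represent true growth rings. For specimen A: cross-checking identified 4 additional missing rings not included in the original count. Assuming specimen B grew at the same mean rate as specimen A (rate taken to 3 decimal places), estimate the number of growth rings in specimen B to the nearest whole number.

848 growth rings

Specimen A: adjusted count: 699 − 12 + 4 = 691 growth rings.
A: 485.3 mm over 691 years gives 485.3 / 691 ≈ 0.702 mm per year.
Specimen B: 595.5 mm / 0.702 mm per year = 848.29 years ≈ 848 growth rings.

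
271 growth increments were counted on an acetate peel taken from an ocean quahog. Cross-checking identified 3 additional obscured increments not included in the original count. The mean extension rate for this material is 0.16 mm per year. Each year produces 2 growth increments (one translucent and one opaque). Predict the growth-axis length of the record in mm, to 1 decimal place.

Correcting the raw count gives 271 + 3 = 274 true growth increments.
With 2 growth increments per year, 274 / 2 = 137 years.
Predicted length = 0.16 mm/year × 137 years = 21.9 mm.

21.9 mm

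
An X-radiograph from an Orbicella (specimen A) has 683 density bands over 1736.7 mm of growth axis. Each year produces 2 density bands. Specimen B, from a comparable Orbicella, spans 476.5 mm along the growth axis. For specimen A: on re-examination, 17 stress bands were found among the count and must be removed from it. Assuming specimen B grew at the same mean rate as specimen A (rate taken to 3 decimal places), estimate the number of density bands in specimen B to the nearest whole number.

183 density bands

Specimen A: true density band count = 683 − 17 = 666.
Specimen A: with 2 density bands per year, 666 / 2 = 333 years.
A: Mean rate = 1736.7 mm / 333 years ≈ 5.215 mm/yr.
Specimen B: 476.5 mm / 5.215 mm per year = 91.37 years; at 2 density bands per year that is 91.37 × 2 ≈ 183 density bands.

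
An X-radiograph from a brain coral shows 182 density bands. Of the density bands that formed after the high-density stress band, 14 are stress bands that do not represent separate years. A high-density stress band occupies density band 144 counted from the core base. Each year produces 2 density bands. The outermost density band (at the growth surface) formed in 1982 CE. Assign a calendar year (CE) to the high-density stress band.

Between density band 144 and the growth surface there are 182 − 144 = 38 density bands.
Removing the 14 false density bands leaves 38 − 14 = 24 true density bands beyond the high-density stress band.
Dividing by 2 density bands per year: 24 / 2 = 12 years.
The density band at the growth surface is 1982 CE, so the high-density stress band dates to 1982 − 12 = 1970 CE.

1970 CE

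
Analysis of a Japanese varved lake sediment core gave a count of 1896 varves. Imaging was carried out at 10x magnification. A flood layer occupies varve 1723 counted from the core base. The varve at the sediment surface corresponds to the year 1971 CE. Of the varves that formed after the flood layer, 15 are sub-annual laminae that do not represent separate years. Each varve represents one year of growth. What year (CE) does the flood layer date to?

The flood layer sits at varve 1723 from the core base, so 1896 − 1723 = 173 varves formed after it.
173 − 15 false = 158 true varves after the flood layer.
Counting back 158 years from 1971 CE places the flood layer in 1971 − 158 = 1813 CE.

1813 CE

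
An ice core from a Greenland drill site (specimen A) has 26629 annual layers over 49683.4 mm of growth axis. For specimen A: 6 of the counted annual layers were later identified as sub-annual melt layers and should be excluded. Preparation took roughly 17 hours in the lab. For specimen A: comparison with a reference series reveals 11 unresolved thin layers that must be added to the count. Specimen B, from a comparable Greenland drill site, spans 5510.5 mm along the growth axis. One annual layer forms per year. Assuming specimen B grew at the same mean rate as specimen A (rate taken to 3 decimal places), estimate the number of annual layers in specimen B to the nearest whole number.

Specimen A: adjusted count: 26629 − 6 + 11 = 26634 annual layers.
A: Extension rate ≈ 49683.4 / 26634 = 1.865 mm/yr.
For B, 5510.5 / 1.865 = 2954.69 years ≈ 2955 annual layers.

2955 annual layers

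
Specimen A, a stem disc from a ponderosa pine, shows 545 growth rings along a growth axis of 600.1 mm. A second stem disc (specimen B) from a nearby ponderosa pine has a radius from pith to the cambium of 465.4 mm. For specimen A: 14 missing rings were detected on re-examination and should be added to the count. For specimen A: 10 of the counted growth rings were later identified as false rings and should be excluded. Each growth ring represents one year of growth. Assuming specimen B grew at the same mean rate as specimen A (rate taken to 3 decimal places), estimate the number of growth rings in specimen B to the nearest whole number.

Specimen A: correcting the raw count gives 545 − 10 + 14 = 549 true growth rings.
A: 600.1 mm over 549 years gives 600.1 / 549 ≈ 1.093 mm per year.
Specimen B: 465.4 mm / 1.093 mm per year = 425.80 years ≈ 426 growth rings.

426 growth rings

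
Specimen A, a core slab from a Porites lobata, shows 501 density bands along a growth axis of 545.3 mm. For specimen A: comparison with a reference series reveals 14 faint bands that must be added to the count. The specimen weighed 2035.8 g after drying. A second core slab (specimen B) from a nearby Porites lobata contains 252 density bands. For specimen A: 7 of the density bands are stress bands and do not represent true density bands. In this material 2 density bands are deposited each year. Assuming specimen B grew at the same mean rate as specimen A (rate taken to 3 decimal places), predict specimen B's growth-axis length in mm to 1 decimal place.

Specimen A: after corrections the count is 501 − 7 + 14 = 508 density bands.
Specimen A: dividing by 2 density bands per year: 508 / 2 = 254 years.
A: Extension rate ≈ 545.3 / 254 = 2.147 mm per year.
Specimen B: with 2 density bands per year, 252 / 2 = 126 years. For B, 2.147 mm/year × 126 years = 270.5 mm.

270.5 mm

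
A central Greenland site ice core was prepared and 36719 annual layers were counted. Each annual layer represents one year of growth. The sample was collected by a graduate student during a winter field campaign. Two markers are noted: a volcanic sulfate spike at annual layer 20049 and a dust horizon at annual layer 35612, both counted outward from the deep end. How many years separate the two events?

35612 − 20049 = 15563 annual layers lie between the two events.
One annual layer per year makes the interval 15563 years.

15563 yr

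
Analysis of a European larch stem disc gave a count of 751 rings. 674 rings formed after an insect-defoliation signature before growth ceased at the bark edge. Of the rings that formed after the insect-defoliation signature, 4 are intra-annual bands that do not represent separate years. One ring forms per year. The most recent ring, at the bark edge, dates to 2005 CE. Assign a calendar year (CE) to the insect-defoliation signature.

1335 CE

There are 674 rings younger than the insect-defoliation signature.
674 − 4 false = 670 true rings after the insect-defoliation signature.
2005 − 670 = 1335 CE.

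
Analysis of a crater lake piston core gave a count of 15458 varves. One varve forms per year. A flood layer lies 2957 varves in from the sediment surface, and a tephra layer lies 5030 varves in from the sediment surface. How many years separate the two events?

2073 years

5030 − 2957 = 2073 varves lie between the two events.
One varve per year makes the interval 2073 years.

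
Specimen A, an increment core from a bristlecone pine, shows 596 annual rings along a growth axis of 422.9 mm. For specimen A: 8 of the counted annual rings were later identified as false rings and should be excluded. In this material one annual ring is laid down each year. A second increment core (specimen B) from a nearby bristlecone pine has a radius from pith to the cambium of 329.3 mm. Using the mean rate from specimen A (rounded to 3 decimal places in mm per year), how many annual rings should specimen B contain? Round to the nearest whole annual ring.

Specimen A: after corrections the count is 596 − 8 = 588 annual rings.
A: Extension rate ≈ 422.9 / 588 = 0.719 mm/year.
B spans 329.3 / 0.719 = 458.00 years ≈ 458 annual rings.

458 annual rings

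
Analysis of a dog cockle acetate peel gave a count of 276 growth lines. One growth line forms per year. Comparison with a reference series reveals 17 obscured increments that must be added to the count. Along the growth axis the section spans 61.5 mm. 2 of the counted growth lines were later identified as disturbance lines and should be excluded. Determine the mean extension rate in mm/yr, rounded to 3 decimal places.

0.211 mm/yr

After corrections the count is 276 − 2 + 17 = 291 growth lines.
Extension rate ≈ 61.5 / 291 = 0.211 mm/yr.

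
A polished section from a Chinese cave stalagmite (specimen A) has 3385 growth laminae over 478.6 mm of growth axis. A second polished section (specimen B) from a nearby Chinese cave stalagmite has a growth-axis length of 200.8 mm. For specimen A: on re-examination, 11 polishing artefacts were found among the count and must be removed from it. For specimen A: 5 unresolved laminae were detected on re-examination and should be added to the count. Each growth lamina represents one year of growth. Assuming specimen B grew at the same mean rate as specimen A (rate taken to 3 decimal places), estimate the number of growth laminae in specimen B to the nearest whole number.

Specimen A: correcting the raw count gives 3385 − 11 + 5 = 3379 true growth laminae.
A: 478.6 mm over 3379 years gives 478.6 / 3379 ≈ 0.142 mm per year.
Specimen B: 200.8 mm / 0.142 mm per year = 1414.08 years ≈ 1414 growth laminae.

1414 growth laminae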